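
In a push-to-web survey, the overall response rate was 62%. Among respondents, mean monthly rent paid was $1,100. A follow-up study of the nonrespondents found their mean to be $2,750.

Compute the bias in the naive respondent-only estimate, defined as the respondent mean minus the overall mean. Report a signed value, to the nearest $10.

Nonresponse fraction = 1 − 0.62 = 0.38.
Bias = (nonresponse fraction) × (respondent mean − nonrespondent mean)
     = 0.38 × (1100 − 2750) = 0.38 × -1650 = -627.

-$630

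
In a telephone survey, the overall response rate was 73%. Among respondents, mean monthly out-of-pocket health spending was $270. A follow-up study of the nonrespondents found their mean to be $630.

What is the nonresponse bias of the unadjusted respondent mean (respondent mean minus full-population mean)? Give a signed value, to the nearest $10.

Nonresponse fraction = 1 − 0.73 = 0.27.
Bias = (nonresponse fraction) × (respondent mean − nonrespondent mean)
     = 0.27 × (270 − 630) = 0.27 × -360 = -97.2.

-$100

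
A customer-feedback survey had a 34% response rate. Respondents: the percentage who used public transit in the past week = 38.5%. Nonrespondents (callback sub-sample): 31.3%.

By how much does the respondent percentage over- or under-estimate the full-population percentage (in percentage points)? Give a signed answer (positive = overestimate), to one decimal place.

Nonresponse fraction = 1 − 0.34 = 0.66.
Bias = (nonresponse fraction) × (respondent percentage − nonrespondent percentage)
     = 0.66 × (38.5 − 31.3) = 0.66 × 7.2 = 4.752.

+4.8 percentage points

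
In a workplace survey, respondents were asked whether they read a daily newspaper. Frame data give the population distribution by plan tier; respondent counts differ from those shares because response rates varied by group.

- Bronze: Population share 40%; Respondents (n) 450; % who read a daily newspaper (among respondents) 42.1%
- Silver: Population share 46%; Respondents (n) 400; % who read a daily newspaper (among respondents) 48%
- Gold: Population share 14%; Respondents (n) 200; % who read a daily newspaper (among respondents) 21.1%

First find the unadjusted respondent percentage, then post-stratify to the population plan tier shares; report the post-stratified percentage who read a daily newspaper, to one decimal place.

Naive respondent-only estimate (weights = respondent counts):
  (450/1050)×42.1 + (400/1050)×48 + (200/1050)×21.1 = 40.3476%
Reweighting by population plan tier shares:
  0.4×42.1 + 0.46×48 + 0.14×21.1 = 41.874%

41.9%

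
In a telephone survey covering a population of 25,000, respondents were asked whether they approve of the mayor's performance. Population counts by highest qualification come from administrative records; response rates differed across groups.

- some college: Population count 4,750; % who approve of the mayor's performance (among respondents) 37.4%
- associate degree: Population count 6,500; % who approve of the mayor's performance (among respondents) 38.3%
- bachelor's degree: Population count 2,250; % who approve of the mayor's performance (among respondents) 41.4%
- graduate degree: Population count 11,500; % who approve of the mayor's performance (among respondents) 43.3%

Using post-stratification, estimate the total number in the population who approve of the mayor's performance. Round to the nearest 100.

10,200

Estimated count per cell = population count × respondent percentage:
  some college: 4,750 × 37.4% = 1776.5
  associate degree: 6,500 × 38.3% = 2489.5
  bachelor's degree: 2,250 × 41.4% = 931.5
  graduate degree: 11,500 × 43.3% = 4979.5
Estimated total = 10,177 → 10,200.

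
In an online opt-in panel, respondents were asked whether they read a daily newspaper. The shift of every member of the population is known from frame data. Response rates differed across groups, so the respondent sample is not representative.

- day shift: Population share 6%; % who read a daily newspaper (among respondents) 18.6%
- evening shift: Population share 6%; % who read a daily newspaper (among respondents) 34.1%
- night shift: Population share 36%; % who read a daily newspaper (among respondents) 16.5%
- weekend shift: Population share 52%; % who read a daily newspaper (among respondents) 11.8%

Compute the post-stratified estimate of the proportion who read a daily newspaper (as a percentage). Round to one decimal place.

15.2%

Reweight to the known shift distribution:
  day shift: 0.06 × 18.6 = 1.116
  evening shift: 0.06 × 34.1 = 2.046
  night shift: 0.36 × 16.5 = 5.94
  weekend shift: 0.52 × 11.8 = 6.136
Post-stratified estimate = 15.238 → 15.2%.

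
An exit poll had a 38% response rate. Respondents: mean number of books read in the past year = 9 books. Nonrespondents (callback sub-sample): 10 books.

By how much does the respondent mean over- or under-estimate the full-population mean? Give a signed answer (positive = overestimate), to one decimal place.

Nonresponse fraction = 1 − 0.38 = 0.62.
Bias = (nonresponse fraction) × (respondent mean − nonrespondent mean)
     = 0.62 × (9 − 10) = 0.62 × -1 = -0.62.

-0.6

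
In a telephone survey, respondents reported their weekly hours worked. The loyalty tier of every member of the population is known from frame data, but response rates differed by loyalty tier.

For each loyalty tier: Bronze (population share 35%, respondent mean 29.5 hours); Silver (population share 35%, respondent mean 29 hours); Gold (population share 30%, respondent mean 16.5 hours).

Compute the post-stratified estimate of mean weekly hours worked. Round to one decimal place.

Post-stratification weights by population share, not respondent share:
  Bronze: 0.35 × 29.5 = 10.325
  Silver: 0.35 × 29 = 10.15
  Gold: 0.3 × 16.5 = 4.95
Post-stratified estimate = 25.425 → 25.4.

25.4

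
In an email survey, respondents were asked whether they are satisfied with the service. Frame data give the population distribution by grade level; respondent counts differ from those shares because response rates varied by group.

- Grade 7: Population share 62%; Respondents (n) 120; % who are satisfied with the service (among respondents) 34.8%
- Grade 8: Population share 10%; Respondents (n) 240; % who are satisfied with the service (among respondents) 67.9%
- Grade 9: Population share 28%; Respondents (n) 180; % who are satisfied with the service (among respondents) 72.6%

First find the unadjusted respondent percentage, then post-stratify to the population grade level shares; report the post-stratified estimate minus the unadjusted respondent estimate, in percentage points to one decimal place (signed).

-13.4 percentage points

Unadjusted (pooled respondent) estimate weights by respondent counts:
  (120/540)×34.8 + (240/540)×67.9 + (180/540)×72.6 = 62.1111%
Post-stratified estimate weights by population shares:
  0.62×34.8 + 0.1×67.9 + 0.28×72.6 = 48.694%
Difference = 48.694 − 62.1111 = -13.4171 pp.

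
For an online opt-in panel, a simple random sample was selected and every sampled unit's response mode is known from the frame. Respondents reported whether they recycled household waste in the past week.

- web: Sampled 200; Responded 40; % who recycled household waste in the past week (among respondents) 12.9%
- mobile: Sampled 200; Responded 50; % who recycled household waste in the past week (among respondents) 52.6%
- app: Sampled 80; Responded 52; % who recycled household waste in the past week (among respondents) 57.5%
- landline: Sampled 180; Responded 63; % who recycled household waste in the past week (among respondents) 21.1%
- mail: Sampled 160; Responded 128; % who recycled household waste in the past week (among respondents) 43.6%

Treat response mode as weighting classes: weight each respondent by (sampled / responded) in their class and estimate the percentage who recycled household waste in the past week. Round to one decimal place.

Class response rates: web 40/200 = 20%, mobile 50/200 = 25%, app 52/80 = 65%, landline 63/180 = 35%, mail 128/160 = 80%.
Each respondent's weight = sampled/responded in their class; summing within a class gives n_sampled, so:
  web: 200 × 12.9 = 2580
  mobile: 200 × 52.6 = 10,520
  app: 80 × 57.5 = 4600
  landline: 180 × 21.1 = 3798
  mail: 160 × 43.6 = 6976
Adjusted estimate = 28,474 / 820 = 34.7244 → 34.7%.

34.7%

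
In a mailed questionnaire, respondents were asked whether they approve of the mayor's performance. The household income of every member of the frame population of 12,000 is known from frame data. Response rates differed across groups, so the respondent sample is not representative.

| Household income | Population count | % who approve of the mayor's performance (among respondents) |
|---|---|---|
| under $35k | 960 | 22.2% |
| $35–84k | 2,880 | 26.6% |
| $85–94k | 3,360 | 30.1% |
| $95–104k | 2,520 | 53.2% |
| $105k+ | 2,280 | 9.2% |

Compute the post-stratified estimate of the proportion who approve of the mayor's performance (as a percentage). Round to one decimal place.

29.5%

Each cell contributes population-share × respondent value:
  under $35k: (960/12,000) × 22.2 = 1.776
  $35–84k: (2,880/12,000) × 26.6 = 6.384
  $85–94k: (3,360/12,000) × 30.1 = 8.428
  $95–104k: (2,520/12,000) × 53.2 = 11.172
  $105k+: (2,280/12,000) × 9.2 = 1.748
Post-stratified estimate = 29.508 → 29.5%.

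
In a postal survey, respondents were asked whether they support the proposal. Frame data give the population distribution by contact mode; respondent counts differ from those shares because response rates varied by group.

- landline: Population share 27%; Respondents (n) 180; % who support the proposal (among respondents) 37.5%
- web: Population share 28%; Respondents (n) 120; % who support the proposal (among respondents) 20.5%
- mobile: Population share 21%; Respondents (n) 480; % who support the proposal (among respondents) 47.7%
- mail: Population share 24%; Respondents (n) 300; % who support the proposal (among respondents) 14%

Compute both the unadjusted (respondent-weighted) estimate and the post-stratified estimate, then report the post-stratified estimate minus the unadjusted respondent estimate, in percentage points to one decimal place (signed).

Without adjustment, the pooled respondent share is:
  (180/1080)×37.5 + (120/1080)×20.5 + (480/1080)×47.7 + (300/1080)×14 = 33.6167%
Post-stratifying to population shares instead:
  0.27×37.5 + 0.28×20.5 + 0.21×47.7 + 0.24×14 = 29.242%
Difference = 29.242 − 33.6167 = -4.3747 pp.

-4.4 percentage points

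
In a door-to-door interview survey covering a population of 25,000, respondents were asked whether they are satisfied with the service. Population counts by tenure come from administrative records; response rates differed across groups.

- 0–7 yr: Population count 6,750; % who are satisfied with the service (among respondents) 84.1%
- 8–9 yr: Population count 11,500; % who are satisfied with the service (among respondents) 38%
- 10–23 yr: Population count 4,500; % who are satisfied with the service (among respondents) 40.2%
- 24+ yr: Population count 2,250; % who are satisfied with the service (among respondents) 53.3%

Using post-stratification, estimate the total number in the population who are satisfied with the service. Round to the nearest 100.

13,100

Each cell contributes its population count × the respondent rate:
  0–7 yr: 6,750 × 84.1% = 5676.75
  8–9 yr: 11,500 × 38% = 4370
  10–23 yr: 4,500 × 40.2% = 1809
  24+ yr: 2,250 × 53.3% = 1199.25
Estimated total = 13,055 → 13,100.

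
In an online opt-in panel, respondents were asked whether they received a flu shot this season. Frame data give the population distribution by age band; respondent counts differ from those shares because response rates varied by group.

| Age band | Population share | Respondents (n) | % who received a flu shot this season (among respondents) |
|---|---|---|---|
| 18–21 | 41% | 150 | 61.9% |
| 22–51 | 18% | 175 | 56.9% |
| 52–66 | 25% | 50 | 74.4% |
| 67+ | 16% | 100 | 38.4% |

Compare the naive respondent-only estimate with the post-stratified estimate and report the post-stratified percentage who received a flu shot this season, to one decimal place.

60.4%

Without adjustment, the pooled respondent share is:
  (150/475)×61.9 + (175/475)×56.9 + (50/475)×74.4 + (100/475)×38.4 = 56.4263%
Post-stratifying to population shares instead:
  0.41×61.9 + 0.18×56.9 + 0.25×74.4 + 0.16×38.4 = 60.365%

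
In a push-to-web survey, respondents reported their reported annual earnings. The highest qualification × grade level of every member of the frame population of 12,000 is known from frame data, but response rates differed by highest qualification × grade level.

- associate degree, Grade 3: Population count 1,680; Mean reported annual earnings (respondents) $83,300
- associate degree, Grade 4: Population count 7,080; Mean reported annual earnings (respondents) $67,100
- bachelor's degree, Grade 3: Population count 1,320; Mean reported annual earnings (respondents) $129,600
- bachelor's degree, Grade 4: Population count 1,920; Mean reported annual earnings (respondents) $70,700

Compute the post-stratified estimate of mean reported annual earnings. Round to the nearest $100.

$76,800

Post-stratification weights by population share, not respondent share:
  associate degree, Grade 3: (1,680/12,000) × 83,300 = 11,662
  associate degree, Grade 4: (7,080/12,000) × 67,100 = 39,589
  bachelor's degree, Grade 3: (1,320/12,000) × 129,600 = 14,256
  bachelor's degree, Grade 4: (1,920/12,000) × 70,700 = 11,312
Post-stratified estimate = 76,819 → $76,800.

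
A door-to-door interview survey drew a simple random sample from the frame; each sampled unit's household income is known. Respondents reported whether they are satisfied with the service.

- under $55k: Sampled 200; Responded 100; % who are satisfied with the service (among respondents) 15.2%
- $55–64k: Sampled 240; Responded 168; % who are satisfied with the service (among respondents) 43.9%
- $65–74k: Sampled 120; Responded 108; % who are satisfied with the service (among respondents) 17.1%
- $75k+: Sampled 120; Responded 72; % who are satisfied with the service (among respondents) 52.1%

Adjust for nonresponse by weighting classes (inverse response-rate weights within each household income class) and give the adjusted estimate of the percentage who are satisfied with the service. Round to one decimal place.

32.2%

Class response rates: under $55k 100/200 = 50%, $55–64k 168/240 = 70%, $65–74k 108/120 = 90%, $75k+ 72/120 = 60%.
Weighting each respondent by the inverse class response rate inflates each class back to its sampled size, so the class weight is n_sampled:
  under $55k: 200 × 15.2 = 3040
  $55–64k: 240 × 43.9 = 10,536
  $65–74k: 120 × 17.1 = 2052
  $75k+: 120 × 52.1 = 6252
Adjusted estimate = 21,880 / 680 = 32.1765 → 32.2%.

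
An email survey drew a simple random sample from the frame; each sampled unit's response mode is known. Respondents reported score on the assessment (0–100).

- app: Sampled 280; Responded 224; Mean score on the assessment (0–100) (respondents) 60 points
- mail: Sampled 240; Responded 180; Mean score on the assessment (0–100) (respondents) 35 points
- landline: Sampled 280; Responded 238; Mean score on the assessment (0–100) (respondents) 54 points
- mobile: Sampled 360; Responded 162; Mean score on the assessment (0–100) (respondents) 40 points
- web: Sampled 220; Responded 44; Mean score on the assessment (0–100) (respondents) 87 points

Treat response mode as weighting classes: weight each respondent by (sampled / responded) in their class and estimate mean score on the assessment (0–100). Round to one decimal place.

Class response rates: app 224/280 = 80%, mail 180/240 = 75%, landline 238/280 = 85%, mobile 162/360 = 45%, web 44/220 = 20%.
Weighting each respondent by the inverse class response rate inflates each class back to its sampled size, so the class weight is n_sampled:
  app: 280 × 60 = 16,800
  mail: 240 × 35 = 8400
  landline: 280 × 54 = 15,120
  mobile: 360 × 40 = 14,400
  web: 220 × 87 = 19,140
Adjusted estimate = 73,860 / 1,380 = 53.5217 → 53.5.

53.5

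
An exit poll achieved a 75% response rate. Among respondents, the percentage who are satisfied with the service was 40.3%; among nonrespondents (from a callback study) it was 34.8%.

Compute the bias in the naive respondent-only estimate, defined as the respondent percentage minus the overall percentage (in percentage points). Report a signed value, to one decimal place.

Nonresponse fraction = 1 − 0.75 = 0.25.
Bias = (nonresponse fraction) × (respondent percentage − nonrespondent percentage)
     = 0.25 × (40.3 − 34.8) = 0.25 × 5.5 = 1.375.

+1.4 percentage points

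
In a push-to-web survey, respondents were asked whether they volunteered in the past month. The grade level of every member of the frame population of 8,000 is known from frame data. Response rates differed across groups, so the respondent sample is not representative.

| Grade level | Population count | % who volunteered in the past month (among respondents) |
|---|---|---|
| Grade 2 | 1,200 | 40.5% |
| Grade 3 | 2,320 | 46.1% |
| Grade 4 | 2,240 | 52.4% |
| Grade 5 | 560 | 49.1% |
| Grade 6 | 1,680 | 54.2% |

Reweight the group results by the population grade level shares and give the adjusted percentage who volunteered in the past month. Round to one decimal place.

Each cell contributes population-share × respondent value:
  Grade 2: (1,200/8,000) × 40.5 = 6.075
  Grade 3: (2,320/8,000) × 46.1 = 13.369
  Grade 4: (2,240/8,000) × 52.4 = 14.672
  Grade 5: (560/8,000) × 49.1 = 3.437
  Grade 6: (1,680/8,000) × 54.2 = 11.382
Post-stratified estimate = 48.935 → 48.9%.

48.9%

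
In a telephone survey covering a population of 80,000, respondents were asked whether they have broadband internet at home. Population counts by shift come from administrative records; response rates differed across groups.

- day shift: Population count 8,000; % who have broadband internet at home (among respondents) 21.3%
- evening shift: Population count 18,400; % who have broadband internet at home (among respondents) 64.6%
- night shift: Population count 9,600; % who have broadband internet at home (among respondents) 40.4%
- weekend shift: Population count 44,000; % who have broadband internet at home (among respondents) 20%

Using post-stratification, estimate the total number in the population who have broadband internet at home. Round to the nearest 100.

Each cell contributes its population count × the respondent rate:
  day shift: 8,000 × 21.3% = 1704
  evening shift: 18,400 × 64.6% = 11886.4
  night shift: 9,600 × 40.4% = 3878.4
  weekend shift: 44,000 × 20% = 8800
Estimated total = 26268.8 → 26,300.

26,300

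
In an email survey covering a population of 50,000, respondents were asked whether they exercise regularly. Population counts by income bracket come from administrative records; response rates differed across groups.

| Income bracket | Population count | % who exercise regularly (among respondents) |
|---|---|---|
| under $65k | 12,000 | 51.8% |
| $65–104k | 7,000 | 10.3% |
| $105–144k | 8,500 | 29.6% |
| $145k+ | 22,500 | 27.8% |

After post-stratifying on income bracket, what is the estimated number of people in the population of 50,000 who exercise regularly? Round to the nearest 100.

Apply each group's respondent rate to its population count:
  under $65k: 12,000 × 51.8% = 6216
  $65–104k: 7,000 × 10.3% = 721
  $105–144k: 8,500 × 29.6% = 2516
  $145k+: 22,500 × 27.8% = 6255
Estimated total = 15,708 → 15,700.

15,700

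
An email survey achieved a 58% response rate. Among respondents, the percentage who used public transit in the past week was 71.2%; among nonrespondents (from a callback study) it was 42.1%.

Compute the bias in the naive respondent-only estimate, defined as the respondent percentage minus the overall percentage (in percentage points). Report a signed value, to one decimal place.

Nonresponse fraction = 1 − 0.58 = 0.42.
Bias = (nonresponse fraction) × (respondent percentage − nonrespondent percentage)
     = 0.42 × (71.2 − 42.1) = 0.42 × 29.1 = 12.222.

+12.2 percentage points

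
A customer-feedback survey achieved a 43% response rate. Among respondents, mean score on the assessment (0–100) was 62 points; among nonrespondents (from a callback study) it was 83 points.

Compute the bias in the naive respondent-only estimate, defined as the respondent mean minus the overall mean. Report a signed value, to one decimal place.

Nonresponse fraction = 1 − 0.43 = 0.57.
Bias = (nonresponse fraction) × (respondent mean − nonrespondent mean)
     = 0.57 × (62 − 83) = 0.57 × -21 = -11.97.

-12.0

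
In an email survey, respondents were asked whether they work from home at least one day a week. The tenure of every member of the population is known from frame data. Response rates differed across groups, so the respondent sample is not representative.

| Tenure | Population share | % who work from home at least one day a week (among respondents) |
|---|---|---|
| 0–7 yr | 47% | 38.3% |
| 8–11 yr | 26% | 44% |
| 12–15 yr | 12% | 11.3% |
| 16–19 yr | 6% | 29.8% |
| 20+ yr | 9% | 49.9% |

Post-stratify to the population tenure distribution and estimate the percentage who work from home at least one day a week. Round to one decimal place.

Each cell contributes population-share × respondent value:
  0–7 yr: 0.47 × 38.3 = 18.001
  8–11 yr: 0.26 × 44 = 11.44
  12–15 yr: 0.12 × 11.3 = 1.356
  16–19 yr: 0.06 × 29.8 = 1.788
  20+ yr: 0.09 × 49.9 = 4.491
Post-stratified estimate = 37.076 → 37.1%.

37.1%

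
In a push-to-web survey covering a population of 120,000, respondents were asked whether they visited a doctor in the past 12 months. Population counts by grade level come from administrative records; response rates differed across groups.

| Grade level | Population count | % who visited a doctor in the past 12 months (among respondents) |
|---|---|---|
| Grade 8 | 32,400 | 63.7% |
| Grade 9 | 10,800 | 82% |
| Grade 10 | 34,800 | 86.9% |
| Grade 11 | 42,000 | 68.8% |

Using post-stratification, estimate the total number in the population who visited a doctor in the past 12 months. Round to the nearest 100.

88,600

Estimated count per cell = population count × respondent percentage:
  Grade 8: 32,400 × 63.7% = 20638.8
  Grade 9: 10,800 × 82% = 8856
  Grade 10: 34,800 × 86.9% = 30241.2
  Grade 11: 42,000 × 68.8% = 28,896
Estimated total = 88,632 → 88,600.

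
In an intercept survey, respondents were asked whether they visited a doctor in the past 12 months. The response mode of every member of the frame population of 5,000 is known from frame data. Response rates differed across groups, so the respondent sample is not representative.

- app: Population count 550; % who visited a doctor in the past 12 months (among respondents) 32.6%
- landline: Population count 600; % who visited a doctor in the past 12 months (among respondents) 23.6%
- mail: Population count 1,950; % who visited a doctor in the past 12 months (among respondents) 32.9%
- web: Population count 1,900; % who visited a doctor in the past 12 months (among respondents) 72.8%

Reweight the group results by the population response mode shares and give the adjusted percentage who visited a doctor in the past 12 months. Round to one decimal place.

Each cell contributes population-share × respondent value:
  app: (550/5,000) × 32.6 = 3.586
  landline: (600/5,000) × 23.6 = 2.832
  mail: (1,950/5,000) × 32.9 = 12.831
  web: (1,900/5,000) × 72.8 = 27.664
Post-stratified estimate = 46.913 → 46.9%.

46.9%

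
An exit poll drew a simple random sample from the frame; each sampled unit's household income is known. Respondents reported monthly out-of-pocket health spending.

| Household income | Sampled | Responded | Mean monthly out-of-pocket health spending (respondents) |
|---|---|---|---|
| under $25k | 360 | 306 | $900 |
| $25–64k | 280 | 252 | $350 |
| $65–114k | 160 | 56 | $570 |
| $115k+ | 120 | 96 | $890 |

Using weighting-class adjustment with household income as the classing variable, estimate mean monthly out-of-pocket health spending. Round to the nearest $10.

$670

Class response rates: under $25k 306/360 = 85%, $25–64k 252/280 = 90%, $65–114k 56/160 = 35%, $115k+ 96/120 = 80%.
Weighting each respondent by the inverse class response rate inflates each class back to its sampled size, so the class weight is n_sampled:
  under $25k: 360 × 900 = 324,000
  $25–64k: 280 × 350 = 98,000
  $65–114k: 160 × 570 = 91,200
  $115k+: 120 × 890 = 106,800
Adjusted estimate = 620,000 / 920 = 673.913 → $670.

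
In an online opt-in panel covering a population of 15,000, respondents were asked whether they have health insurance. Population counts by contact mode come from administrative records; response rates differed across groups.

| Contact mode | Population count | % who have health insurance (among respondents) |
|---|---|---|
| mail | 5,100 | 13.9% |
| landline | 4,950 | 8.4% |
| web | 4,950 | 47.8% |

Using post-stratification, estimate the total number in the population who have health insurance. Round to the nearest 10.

3,490

Estimated count per cell = population count × respondent percentage:
  mail: 5,100 × 13.9% = 708.9
  landline: 4,950 × 8.4% = 415.8
  web: 4,950 × 47.8% = 2366.1
Estimated total = 3490.8 → 3,490.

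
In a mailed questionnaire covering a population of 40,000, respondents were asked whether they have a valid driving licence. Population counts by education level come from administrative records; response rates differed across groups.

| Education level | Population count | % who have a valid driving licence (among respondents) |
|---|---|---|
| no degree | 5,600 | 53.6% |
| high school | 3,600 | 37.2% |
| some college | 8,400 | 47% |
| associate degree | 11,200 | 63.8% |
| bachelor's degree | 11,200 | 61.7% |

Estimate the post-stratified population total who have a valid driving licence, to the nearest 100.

Estimated count per cell = population count × respondent percentage:
  no degree: 5,600 × 53.6% = 3001.6
  high school: 3,600 × 37.2% = 1339.2
  some college: 8,400 × 47% = 3948
  associate degree: 11,200 × 63.8% = 7145.6
  bachelor's degree: 11,200 × 61.7% = 6910.4
Estimated total = 22344.8 → 22,300.

22,300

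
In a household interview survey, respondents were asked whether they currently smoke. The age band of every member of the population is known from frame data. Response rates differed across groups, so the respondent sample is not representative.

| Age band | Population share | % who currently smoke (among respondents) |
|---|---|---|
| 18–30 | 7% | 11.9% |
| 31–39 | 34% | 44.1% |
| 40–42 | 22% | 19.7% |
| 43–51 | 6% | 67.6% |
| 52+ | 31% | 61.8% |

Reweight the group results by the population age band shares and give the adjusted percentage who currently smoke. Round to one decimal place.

Post-stratification weights by population share, not respondent share:
  18–30: 0.07 × 11.9 = 0.833
  31–39: 0.34 × 44.1 = 14.994
  40–42: 0.22 × 19.7 = 4.334
  43–51: 0.06 × 67.6 = 4.056
  52+: 0.31 × 61.8 = 19.158
Post-stratified estimate = 43.375 → 43.4%.

43.4%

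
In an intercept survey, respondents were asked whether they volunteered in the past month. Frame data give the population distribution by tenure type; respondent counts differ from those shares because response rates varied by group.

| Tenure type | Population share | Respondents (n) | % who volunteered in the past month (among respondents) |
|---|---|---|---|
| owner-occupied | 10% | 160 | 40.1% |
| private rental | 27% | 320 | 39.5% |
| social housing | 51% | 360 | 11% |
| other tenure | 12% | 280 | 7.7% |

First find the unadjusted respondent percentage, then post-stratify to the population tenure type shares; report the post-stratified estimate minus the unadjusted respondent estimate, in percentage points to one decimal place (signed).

-1.3 percentage points

Naive respondent-only estimate (weights = respondent counts):
  (160/1120)×40.1 + (320/1120)×39.5 + (360/1120)×11 + (280/1120)×7.7 = 22.475%
Reweighting by population tenure type shares:
  0.1×40.1 + 0.27×39.5 + 0.51×11 + 0.12×7.7 = 21.209%
Difference = 21.209 − 22.475 = -1.266 pp.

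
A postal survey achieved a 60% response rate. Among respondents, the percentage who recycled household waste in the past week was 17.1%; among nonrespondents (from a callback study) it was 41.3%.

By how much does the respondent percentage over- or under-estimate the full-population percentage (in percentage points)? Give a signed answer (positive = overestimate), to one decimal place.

Nonresponse fraction = 1 − 0.6 = 0.4.
Bias = (nonresponse fraction) × (respondent percentage − nonrespondent percentage)
     = 0.4 × (17.1 − 41.3) = 0.4 × -24.2 = -9.68.

-9.7 percentage points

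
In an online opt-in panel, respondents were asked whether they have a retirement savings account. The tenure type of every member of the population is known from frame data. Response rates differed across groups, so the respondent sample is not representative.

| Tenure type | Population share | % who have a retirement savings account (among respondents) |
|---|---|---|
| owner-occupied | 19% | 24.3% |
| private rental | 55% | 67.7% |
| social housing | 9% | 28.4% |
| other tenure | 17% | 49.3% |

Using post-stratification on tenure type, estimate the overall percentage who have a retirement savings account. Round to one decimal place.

Each cell contributes population-share × respondent value:
  owner-occupied: 0.19 × 24.3 = 4.617
  private rental: 0.55 × 67.7 = 37.235
  social housing: 0.09 × 28.4 = 2.556
  other tenure: 0.17 × 49.3 = 8.381
Post-stratified estimate = 52.789 → 52.8%.

52.8%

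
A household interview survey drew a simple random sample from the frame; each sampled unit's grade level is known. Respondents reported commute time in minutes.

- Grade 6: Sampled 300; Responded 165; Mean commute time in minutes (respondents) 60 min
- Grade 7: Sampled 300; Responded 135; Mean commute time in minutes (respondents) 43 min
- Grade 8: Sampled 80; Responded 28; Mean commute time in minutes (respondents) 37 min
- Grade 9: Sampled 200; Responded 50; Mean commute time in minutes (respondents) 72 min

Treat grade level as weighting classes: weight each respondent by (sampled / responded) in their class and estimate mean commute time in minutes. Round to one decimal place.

54.8

Class response rates: Grade 6 165/300 = 55%, Grade 7 135/300 = 45%, Grade 8 28/80 = 35%, Grade 9 50/200 = 25%.
With weight = n_sampled/n_responded per class, the weighted class total is n_sampled:
  Grade 6: 300 × 60 = 18,000
  Grade 7: 300 × 43 = 12,900
  Grade 8: 80 × 37 = 2960
  Grade 9: 200 × 72 = 14,400
Adjusted estimate = 48,260 / 880 = 54.8409 → 54.8.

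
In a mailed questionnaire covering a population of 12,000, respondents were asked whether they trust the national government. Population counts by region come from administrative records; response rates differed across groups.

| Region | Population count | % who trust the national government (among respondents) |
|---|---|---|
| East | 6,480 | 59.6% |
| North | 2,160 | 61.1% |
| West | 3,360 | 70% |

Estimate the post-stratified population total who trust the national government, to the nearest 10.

Apply each group's respondent rate to its population count:
  East: 6,480 × 59.6% = 3862.08
  North: 2,160 × 61.1% = 1319.76
  West: 3,360 × 70% = 2352
Estimated total = 7533.84 → 7,530.

7,530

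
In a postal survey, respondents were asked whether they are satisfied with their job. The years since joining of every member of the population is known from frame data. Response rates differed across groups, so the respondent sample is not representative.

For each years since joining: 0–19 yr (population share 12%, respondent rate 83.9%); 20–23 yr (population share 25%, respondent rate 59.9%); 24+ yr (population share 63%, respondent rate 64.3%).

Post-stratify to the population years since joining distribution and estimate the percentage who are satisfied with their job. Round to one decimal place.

65.6%

Each cell contributes population-share × respondent value:
  0–19 yr: 0.12 × 83.9 = 10.068
  20–23 yr: 0.25 × 59.9 = 14.975
  24+ yr: 0.63 × 64.3 = 40.509
Post-stratified estimate = 65.552 → 65.6%.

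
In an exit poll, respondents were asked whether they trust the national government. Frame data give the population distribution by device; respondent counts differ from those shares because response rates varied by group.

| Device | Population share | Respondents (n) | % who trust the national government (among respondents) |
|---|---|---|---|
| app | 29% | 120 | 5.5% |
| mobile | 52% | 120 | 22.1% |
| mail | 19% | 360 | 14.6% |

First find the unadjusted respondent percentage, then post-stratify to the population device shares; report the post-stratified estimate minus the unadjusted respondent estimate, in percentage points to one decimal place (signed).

+1.6 percentage points

Unadjusted (pooled respondent) estimate weights by respondent counts:
  (120/600)×5.5 + (120/600)×22.1 + (360/600)×14.6 = 14.28%
Reweighting by population device shares:
  0.29×5.5 + 0.52×22.1 + 0.19×14.6 = 15.861%
Difference = 15.861 − 14.28 = 1.581 pp.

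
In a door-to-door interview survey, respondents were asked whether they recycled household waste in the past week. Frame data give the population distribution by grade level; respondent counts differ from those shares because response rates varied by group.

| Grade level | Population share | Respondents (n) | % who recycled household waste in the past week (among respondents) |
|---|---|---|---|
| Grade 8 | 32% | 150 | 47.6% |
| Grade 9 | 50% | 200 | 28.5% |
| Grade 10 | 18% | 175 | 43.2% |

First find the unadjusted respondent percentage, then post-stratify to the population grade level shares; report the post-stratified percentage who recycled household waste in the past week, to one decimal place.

37.3%

Unadjusted (pooled respondent) estimate weights by respondent counts:
  (150/525)×47.6 + (200/525)×28.5 + (175/525)×43.2 = 38.8571%
Reweighting by population grade level shares:
  0.32×47.6 + 0.5×28.5 + 0.18×43.2 = 37.258%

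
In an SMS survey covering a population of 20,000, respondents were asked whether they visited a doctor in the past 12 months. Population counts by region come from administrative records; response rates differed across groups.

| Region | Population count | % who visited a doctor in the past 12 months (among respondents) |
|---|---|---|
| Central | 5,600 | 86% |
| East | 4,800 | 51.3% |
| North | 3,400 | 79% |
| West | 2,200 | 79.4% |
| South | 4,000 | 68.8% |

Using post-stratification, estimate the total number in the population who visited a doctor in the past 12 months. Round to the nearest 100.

14,500

Estimated count per cell = population count × respondent percentage:
  Central: 5,600 × 86% = 4816
  East: 4,800 × 51.3% = 2462.4
  North: 3,400 × 79% = 2686
  West: 2,200 × 79.4% = 1746.8
  South: 4,000 × 68.8% = 2752
Estimated total = 14463.2 → 14,500.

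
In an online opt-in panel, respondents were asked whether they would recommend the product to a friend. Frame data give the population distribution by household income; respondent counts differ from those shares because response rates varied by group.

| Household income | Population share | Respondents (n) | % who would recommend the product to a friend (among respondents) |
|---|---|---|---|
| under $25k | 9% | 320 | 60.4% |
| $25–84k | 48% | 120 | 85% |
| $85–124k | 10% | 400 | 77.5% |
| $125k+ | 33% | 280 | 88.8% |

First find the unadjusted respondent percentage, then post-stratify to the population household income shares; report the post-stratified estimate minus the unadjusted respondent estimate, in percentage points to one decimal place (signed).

Unadjusted (pooled respondent) estimate weights by respondent counts:
  (320/1120)×60.4 + (120/1120)×85 + (400/1120)×77.5 + (280/1120)×88.8 = 76.2429%
Post-stratifying to population shares instead:
  0.09×60.4 + 0.48×85 + 0.1×77.5 + 0.33×88.8 = 83.29%
Difference = 83.29 − 76.2429 = 7.0471 pp.

+7.0 percentage points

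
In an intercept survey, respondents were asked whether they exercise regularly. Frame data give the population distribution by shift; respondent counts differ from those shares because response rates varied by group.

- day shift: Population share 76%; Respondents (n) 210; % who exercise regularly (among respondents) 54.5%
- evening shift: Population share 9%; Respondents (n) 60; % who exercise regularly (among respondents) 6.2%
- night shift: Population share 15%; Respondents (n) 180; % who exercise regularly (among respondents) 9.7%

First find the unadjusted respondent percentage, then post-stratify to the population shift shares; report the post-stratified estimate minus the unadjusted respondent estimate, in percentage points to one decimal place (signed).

Unadjusted (pooled respondent) estimate weights by respondent counts:
  (210/450)×54.5 + (60/450)×6.2 + (180/450)×9.7 = 30.14%
Reweighting by population shift shares:
  0.76×54.5 + 0.09×6.2 + 0.15×9.7 = 43.433%
Difference = 43.433 − 30.14 = 13.293 pp.

+13.3 percentage points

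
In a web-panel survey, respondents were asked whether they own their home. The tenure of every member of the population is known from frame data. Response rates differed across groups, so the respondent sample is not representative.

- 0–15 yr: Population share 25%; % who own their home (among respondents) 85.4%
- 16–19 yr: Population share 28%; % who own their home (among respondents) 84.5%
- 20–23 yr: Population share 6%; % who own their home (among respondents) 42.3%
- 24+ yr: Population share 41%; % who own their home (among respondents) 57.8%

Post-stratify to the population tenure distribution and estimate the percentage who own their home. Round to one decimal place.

71.2%

Weight each group's respondent value by its population share:
  0–15 yr: 0.25 × 85.4 = 21.35
  16–19 yr: 0.28 × 84.5 = 23.66
  20–23 yr: 0.06 × 42.3 = 2.538
  24+ yr: 0.41 × 57.8 = 23.698
Post-stratified estimate = 71.246 → 71.2%.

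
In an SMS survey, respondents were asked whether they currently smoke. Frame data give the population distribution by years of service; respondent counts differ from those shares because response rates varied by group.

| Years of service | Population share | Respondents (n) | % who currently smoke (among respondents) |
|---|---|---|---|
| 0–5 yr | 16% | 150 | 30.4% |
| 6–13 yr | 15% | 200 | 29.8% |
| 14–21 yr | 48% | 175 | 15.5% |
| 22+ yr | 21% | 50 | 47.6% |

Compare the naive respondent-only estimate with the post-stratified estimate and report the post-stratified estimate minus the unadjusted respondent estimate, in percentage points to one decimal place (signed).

Naive respondent-only estimate (weights = respondent counts):
  (150/575)×30.4 + (200/575)×29.8 + (175/575)×15.5 + (50/575)×47.6 = 27.1522%
Reweighting by population years of service shares:
  0.16×30.4 + 0.15×29.8 + 0.48×15.5 + 0.21×47.6 = 26.77%
Difference = 26.77 − 27.1522 = -0.3822 pp.

-0.4 percentage points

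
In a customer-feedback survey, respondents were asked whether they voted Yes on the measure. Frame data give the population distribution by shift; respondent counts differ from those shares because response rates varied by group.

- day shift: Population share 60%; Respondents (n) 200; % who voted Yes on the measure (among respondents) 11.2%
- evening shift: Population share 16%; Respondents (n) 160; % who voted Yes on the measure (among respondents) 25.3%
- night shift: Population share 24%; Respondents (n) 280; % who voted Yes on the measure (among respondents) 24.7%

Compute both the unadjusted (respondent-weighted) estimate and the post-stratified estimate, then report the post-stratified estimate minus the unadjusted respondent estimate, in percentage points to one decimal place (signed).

-3.9 percentage points

Naive respondent-only estimate (weights = respondent counts):
  (200/640)×11.2 + (160/640)×25.3 + (280/640)×24.7 = 20.6313%
Post-stratified estimate weights by population shares:
  0.6×11.2 + 0.16×25.3 + 0.24×24.7 = 16.696%
Difference = 16.696 − 20.6313 = -3.9353 pp.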